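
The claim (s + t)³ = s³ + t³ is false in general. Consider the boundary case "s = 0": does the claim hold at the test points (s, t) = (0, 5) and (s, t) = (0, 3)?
Yes, holds at both test points

At (0, 5): LHS = 125, RHS = 125 → equal
At (0, 3): LHS = 27, RHS = 27 → equal

So the claim does hold at both of these boundary points, even though it is not an identity.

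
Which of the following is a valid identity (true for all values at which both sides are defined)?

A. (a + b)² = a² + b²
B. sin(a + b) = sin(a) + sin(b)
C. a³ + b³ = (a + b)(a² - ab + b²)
C

A: fails at (1, 3) — LHS = 16, RHS = 10.
B: fails at (3, 5) — LHS = sin(8) ≈ 0.9894, RHS = sin(5) + sin(3) ≈ -0.8178.
C: holds — e.g. at (3, 5), both sides equal 152.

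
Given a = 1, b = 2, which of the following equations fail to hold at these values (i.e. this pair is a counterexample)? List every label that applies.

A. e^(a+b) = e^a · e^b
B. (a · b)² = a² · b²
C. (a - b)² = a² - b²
C

Evaluating each claim at the given values:
A. LHS = e^3 ≈ 20.09, RHS = e^3 ≈ 20.09 → holds here (LHS = RHS)
B. LHS = 4, RHS = 4 → holds here (LHS = RHS)
C. LHS = 1, RHS = -3 → fails here (LHS ≠ RHS)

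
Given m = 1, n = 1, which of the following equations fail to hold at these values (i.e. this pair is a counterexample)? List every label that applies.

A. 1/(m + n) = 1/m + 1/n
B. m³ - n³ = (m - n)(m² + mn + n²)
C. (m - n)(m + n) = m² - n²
A

Evaluating each claim at the given values:
A. LHS = 1/2, RHS = 2 → fails here (LHS ≠ RHS)
B. LHS = 0, RHS = 0 → holds here (LHS = RHS)
C. LHS = 0, RHS = 0 → holds here (LHS = RHS)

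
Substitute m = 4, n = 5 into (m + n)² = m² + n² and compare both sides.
LHS = (4 + 5)² = 81
RHS = 4² + 5² = 41

LHS ≠ RHS, so the equation does not hold here.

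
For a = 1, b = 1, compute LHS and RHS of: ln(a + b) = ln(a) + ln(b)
LHS = ln(1 + 1) = ln(2) ≈ 0.6931
RHS = ln(1) + ln(1) = 0

LHS ≠ RHS (they differ by about 0.6931), so the equation does not hold here.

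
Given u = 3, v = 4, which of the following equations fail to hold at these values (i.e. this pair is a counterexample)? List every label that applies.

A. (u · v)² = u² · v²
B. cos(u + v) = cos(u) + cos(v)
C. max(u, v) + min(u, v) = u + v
B

Evaluating each claim at the given values:
A. LHS = 144, RHS = 144 → holds here (LHS = RHS)
B. LHS = cos(7) ≈ 0.7539, RHS = cos(3) + cos(4) ≈ -1.644 → fails here (LHS ≠ RHS)
C. LHS = 7, RHS = 7 → holds here (LHS = RHS)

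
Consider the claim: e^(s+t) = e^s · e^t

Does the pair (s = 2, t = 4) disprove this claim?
Substituting s = 2, t = 4:
LHS = e^(2+4) = e^6 ≈ 403.4
RHS = e^2 · e^4 = e^6 ≈ 403.4

The sides agree, so this pair does not disprove the claim.

Answer: No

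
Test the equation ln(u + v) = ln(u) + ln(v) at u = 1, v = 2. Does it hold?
Fails

Substituting u = 1, v = 2:

LHS = ln(1 + 2) = ln(3) ≈ 1.099
RHS = ln(1) + ln(2) = ln(2) ≈ 0.6931

LHS ≠ RHS, so the equation does not hold at this point.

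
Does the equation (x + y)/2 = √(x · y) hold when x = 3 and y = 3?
Substituting x = 3, y = 3:

LHS = (3 + 3)/2 = 3
RHS = √(3 · 3) = 3

LHS = RHS, so the equation holds at this point.

Answer: Holds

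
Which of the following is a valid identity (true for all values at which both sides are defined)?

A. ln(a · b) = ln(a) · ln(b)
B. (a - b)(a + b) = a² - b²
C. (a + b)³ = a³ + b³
A: fails at (6, 7) — LHS = ln(42) ≈ 3.738, RHS = ln(6)·ln(7) ≈ 3.487.
B: holds — e.g. at (1, 2), both sides equal -3.
C: fails at (1, 1) — LHS = 8, RHS = 2.

Answer: B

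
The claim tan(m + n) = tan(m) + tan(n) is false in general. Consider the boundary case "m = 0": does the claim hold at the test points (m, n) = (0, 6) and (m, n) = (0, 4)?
At (0, 6): LHS = tan(6) ≈ -0.291, RHS = tan(6) ≈ -0.291 → equal
At (0, 4): LHS = tan(4) ≈ 1.158, RHS = tan(4) ≈ 1.158 → equal

So the claim does hold at both of these boundary points, even though it is not an identity.

Answer: Yes, holds at both test points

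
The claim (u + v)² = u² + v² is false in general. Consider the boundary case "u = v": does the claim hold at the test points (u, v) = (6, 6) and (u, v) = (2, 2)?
No, fails at both test points

At (6, 6): LHS = 144 ≠ RHS = 72
At (2, 2): LHS = 16 ≠ RHS = 8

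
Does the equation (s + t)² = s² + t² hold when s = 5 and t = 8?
Fails

Substituting s = 5, t = 8:

LHS = (5 + 8)² = 169
RHS = 5² + 8² = 89

LHS ≠ RHS, so the equation does not hold at this point.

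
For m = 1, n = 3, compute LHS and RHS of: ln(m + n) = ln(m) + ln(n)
LHS = ln(1 + 3) = ln(4) ≈ 1.386
RHS = ln(1) + ln(3) = ln(3) ≈ 1.099

LHS ≠ RHS (they differ by about 0.2877), so the equation does not hold here.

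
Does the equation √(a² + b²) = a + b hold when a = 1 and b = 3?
Substituting a = 1, b = 3:

LHS = √(1² + 3²) = √(10) ≈ 3.162
RHS = 1 + 3 = 4

LHS ≠ RHS, so the equation does not hold at this point.

Answer: Fails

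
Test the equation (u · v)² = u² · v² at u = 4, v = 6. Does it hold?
Holds

Substituting u = 4, v = 6:

LHS = (4 · 6)² = 576
RHS = 4² · 6² = 576

LHS = RHS, so the equation holds at this point.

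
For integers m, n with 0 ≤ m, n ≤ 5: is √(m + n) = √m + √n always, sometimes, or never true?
It holds at (m, n) = (0, 0) (both sides equal 0), but fails at (m, n) = (1, 3) (LHS = 2, RHS = 1 + √(3) ≈ 2.732).

Answer: Sometimes true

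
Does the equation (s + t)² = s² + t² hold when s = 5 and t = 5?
Substituting s = 5, t = 5:

LHS = (5 + 5)² = 100
RHS = 5² + 5² = 50

LHS ≠ RHS, so the equation does not hold at this point.

Answer: Fails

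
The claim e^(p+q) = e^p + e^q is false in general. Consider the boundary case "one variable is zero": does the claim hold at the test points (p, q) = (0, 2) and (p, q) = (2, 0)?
At (0, 2): LHS = e^2 ≈ 7.389 ≠ RHS = 1 + e^2 ≈ 8.389
At (2, 0): LHS = e^2 ≈ 7.389 ≠ RHS = 1 + e^2 ≈ 8.389

Answer: No, fails at both test points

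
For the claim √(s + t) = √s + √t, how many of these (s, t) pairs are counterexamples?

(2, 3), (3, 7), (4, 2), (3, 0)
Testing each pair:
(2, 3): LHS = √(5) ≈ 2.236, RHS = √(2) + √(3) ≈ 3.146 → counterexample
(3, 7): LHS = √(10) ≈ 3.162, RHS = √(3) + √(7) ≈ 4.378 → counterexample
(4, 2): LHS = √(6) ≈ 2.449, RHS = √(2) + 2 ≈ 3.414 → counterexample
(3, 0): LHS = √(3) ≈ 1.732, RHS = √(3) ≈ 1.732 → satisfies claim

That makes 3 counterexamples.

Answer: 3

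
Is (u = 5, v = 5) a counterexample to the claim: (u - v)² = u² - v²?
Substituting u = 5, v = 5:
LHS = (5 - 5)² = 0
RHS = 5² - 5² = 0

The sides agree, so this pair does not disprove the claim.

Answer: No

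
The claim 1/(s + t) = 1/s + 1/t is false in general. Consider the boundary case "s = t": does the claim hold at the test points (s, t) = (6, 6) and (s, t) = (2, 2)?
At (6, 6): LHS = 1/12 ≠ RHS = 1/3
At (2, 2): LHS = 1/4 ≠ RHS = 1

Answer: No, fails at both test points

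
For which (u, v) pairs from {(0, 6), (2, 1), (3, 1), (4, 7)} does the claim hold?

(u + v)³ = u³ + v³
Testing each pair:
(0, 6): LHS = 216, RHS = 216 → holds
(2, 1): LHS = 27, RHS = 9 → fails
(3, 1): LHS = 64, RHS = 28 → fails
(4, 7): LHS = 1331, RHS = 407 → fails

1 of 4 pairs satisfies the claim.

Answer: (0, 6)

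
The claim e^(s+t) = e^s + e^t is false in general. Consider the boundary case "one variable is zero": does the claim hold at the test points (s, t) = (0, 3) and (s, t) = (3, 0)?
No, fails at both test points

At (0, 3): LHS = e^3 ≈ 20.09 ≠ RHS = 1 + e^3 ≈ 21.09
At (3, 0): LHS = e^3 ≈ 20.09 ≠ RHS = 1 + e^3 ≈ 21.09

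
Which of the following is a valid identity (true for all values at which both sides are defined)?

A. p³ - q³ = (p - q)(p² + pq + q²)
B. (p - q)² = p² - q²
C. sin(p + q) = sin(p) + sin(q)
A: holds — e.g. at (4, 4), both sides equal 0.
B: fails at (3, 7) — LHS = 16, RHS = -40.
C: fails at (4, 6) — LHS = sin(10) ≈ -0.544, RHS = sin(4) + sin(6) ≈ -1.036.

Answer: A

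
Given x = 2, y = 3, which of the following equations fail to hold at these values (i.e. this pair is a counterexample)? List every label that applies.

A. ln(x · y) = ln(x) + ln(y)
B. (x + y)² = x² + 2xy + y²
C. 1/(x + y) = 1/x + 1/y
Evaluating each claim at the given values:
A. LHS = ln(6) ≈ 1.792, RHS = ln(2) + ln(3) ≈ 1.792 → holds here (LHS = RHS)
B. LHS = 25, RHS = 25 → holds here (LHS = RHS)
C. LHS = 1/5, RHS = 5/6 → fails here (LHS ≠ RHS)

Answer: C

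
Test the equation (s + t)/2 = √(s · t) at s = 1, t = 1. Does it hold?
Holds

Substituting s = 1, t = 1:

LHS = (1 + 1)/2 = 1
RHS = √(1 · 1) = 1

LHS = RHS, so the equation holds at this point.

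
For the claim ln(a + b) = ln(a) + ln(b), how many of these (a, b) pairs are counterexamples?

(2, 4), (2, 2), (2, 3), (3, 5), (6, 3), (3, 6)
Testing each pair:
(2, 4): LHS = ln(6) ≈ 1.792, RHS = ln(2) + ln(4) ≈ 2.079 → counterexample
(2, 2): LHS = ln(4) ≈ 1.386, RHS = 2·ln(2) ≈ 1.386 → satisfies claim
(2, 3): LHS = ln(5) ≈ 1.609, RHS = ln(2) + ln(3) ≈ 1.792 → counterexample
(3, 5): LHS = ln(8) ≈ 2.079, RHS = ln(3) + ln(5) ≈ 2.708 → counterexample
(6, 3): LHS = ln(9) ≈ 2.197, RHS = ln(3) + ln(6) ≈ 2.89 → counterexample
(3, 6): LHS = ln(9) ≈ 2.197, RHS = ln(3) + ln(6) ≈ 2.89 → counterexample

That makes 5 counterexamples.

Answer: 5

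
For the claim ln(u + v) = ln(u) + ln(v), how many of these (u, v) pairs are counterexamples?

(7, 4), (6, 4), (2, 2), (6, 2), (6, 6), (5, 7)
5

Testing each pair:
(7, 4): LHS = ln(11) ≈ 2.398, RHS = ln(4) + ln(7) ≈ 3.332 → counterexample
(6, 4): LHS = ln(10) ≈ 2.303, RHS = ln(4) + ln(6) ≈ 3.178 → counterexample
(2, 2): LHS = ln(4) ≈ 1.386, RHS = 2·ln(2) ≈ 1.386 → satisfies claim
(6, 2): LHS = ln(8) ≈ 2.079, RHS = ln(2) + ln(6) ≈ 2.485 → counterexample
(6, 6): LHS = ln(12) ≈ 2.485, RHS = 2·ln(6) ≈ 3.584 → counterexample
(5, 7): LHS = ln(12) ≈ 2.485, RHS = ln(5) + ln(7) ≈ 3.555 → counterexample

That makes 5 counterexamples.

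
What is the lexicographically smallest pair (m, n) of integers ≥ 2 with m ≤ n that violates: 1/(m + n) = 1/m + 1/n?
Substituting (2, 2) into the claim:
LHS = 1/(2 + 2) = 1/4
RHS = 1/2 + 1/2 = 1

Since LHS ≠ RHS, this pair disproves the claim, and no lexicographically smaller pair (m ≤ n, integers ≥ 2) does.

For instance (2, 4) is also a counterexample (LHS = 1/6, RHS = 3/4), but it's lexicographically larger.

Answer: (m, n) = (2, 2)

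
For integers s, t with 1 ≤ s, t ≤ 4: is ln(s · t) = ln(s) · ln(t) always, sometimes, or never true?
It holds at (s, t) = (1, 1) (both sides equal 0), but fails at (s, t) = (4, 1) (LHS = ln(4) ≈ 1.386, RHS = 0).

Answer: Sometimes true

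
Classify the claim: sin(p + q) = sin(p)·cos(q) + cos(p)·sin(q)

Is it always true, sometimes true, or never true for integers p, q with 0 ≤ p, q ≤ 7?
The identity holds for every pair in the range. For instance at (p, q) = (0, 7): both sides equal sin(7) ≈ 0.657.

Answer: Always true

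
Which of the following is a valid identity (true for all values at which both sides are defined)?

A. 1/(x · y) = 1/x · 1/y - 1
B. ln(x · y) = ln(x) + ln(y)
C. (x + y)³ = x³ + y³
A: fails at (1, 4) — LHS = 1/4, RHS = -3/4.
B: holds — e.g. at (4, 5), both sides equal ln(20) ≈ 2.996.
C: fails at (1, 4) — LHS = 125, RHS = 65.

Answer: B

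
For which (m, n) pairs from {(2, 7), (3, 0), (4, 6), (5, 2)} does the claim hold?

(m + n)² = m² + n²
(3, 0)

Testing each pair:
(2, 7): LHS = 81, RHS = 53 → fails
(3, 0): LHS = 9, RHS = 9 → holds
(4, 6): LHS = 100, RHS = 52 → fails
(5, 2): LHS = 49, RHS = 29 → fails

1 of 4 pairs satisfies the claim.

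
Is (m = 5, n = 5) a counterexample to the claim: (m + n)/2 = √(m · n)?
Substituting m = 5, n = 5:
LHS = (5 + 5)/2 = 5
RHS = √(5 · 5) = 5

The sides agree, so this pair does not disprove the claim.

Answer: No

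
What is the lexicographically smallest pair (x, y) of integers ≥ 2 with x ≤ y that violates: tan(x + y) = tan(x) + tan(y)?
(x, y) = (2, 2)

Substituting (2, 2) into the claim:
LHS = tan(2 + 2) = tan(4) ≈ 1.158
RHS = tan(2) + tan(2) = 2·tan(2) ≈ -4.37

Since LHS ≠ RHS, this pair disproves the claim, and no lexicographically smaller pair (x ≤ y, integers ≥ 2) does.

For instance (2, 9) is also a counterexample (LHS = tan(11) ≈ -226, RHS = tan(2) + tan(9) ≈ -2.637), but it's lexicographically larger.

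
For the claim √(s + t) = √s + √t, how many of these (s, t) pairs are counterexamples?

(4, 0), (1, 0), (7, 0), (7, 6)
1

Testing each pair:
(4, 0): LHS = 2, RHS = 2 → satisfies claim
(1, 0): LHS = 1, RHS = 1 → satisfies claim
(7, 0): LHS = √(7) ≈ 2.646, RHS = √(7) ≈ 2.646 → satisfies claim
(7, 6): LHS = √(13) ≈ 3.606, RHS = √(6) + √(7) ≈ 5.095 → counterexample

That makes 1 counterexample.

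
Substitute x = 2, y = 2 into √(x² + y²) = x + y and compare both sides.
LHS = √(2² + 2²) = 2·√(2) ≈ 2.828
RHS = 2 + 2 = 4

LHS ≠ RHS (they differ by about 1.172), so the equation does not hold here.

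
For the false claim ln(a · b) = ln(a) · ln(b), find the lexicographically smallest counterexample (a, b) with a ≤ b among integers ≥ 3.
(a, b) = (3, 3)

Substituting (3, 3) into the claim:
LHS = ln(3 · 3) = ln(9) ≈ 2.197
RHS = ln(3) · ln(3) = ln(3)² ≈ 1.207

Since LHS ≠ RHS, this pair disproves the claim, and no lexicographically smaller pair (a ≤ b, integers ≥ 3) does.

For instance (6, 9) is also a counterexample (LHS = ln(54) ≈ 3.989, RHS = ln(6)·ln(9) ≈ 3.937), but it's lexicographically larger.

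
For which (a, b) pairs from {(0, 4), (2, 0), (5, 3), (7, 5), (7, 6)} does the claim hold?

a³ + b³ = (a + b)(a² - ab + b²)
All pairs

Testing each pair:
(0, 4): LHS = 64, RHS = 64 → holds
(2, 0): LHS = 8, RHS = 8 → holds
(5, 3): LHS = 152, RHS = 152 → holds
(7, 5): LHS = 468, RHS = 468 → holds
(7, 6): LHS = 559, RHS = 559 → holds

Every pair satisfies the claim.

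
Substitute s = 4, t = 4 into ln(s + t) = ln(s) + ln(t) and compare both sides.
LHS = ln(4 + 4) = ln(8) ≈ 2.079
RHS = ln(4) + ln(4) = 2·ln(4) ≈ 2.773

LHS ≠ RHS (they differ by about 0.6931), so the equation does not hold here.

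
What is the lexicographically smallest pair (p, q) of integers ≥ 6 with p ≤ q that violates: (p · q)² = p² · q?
Substituting (6, 6) into the claim:
LHS = (6 · 6)² = 1296
RHS = 6² · 6 = 216

Since LHS ≠ RHS, this pair disproves the claim, and no lexicographically smaller pair (p ≤ q, integers ≥ 6) does.

For instance (6, 9) is also a counterexample (LHS = 2916, RHS = 324), but it's lexicographically larger.

Answer: (p, q) = (6, 6)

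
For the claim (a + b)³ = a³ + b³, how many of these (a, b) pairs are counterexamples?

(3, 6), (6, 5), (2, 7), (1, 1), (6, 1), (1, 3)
6

Testing each pair:
(3, 6): LHS = 729, RHS = 243 → counterexample
(6, 5): LHS = 1331, RHS = 341 → counterexample
(2, 7): LHS = 729, RHS = 351 → counterexample
(1, 1): LHS = 8, RHS = 2 → counterexample
(6, 1): LHS = 343, RHS = 217 → counterexample
(1, 3): LHS = 64, RHS = 28 → counterexample

That makes 6 counterexamples.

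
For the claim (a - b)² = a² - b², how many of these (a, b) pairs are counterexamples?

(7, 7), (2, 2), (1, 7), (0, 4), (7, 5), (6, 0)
Testing each pair:
(7, 7): LHS = 0, RHS = 0 → satisfies claim
(2, 2): LHS = 0, RHS = 0 → satisfies claim
(1, 7): LHS = 36, RHS = -48 → counterexample
(0, 4): LHS = 16, RHS = -16 → counterexample
(7, 5): LHS = 4, RHS = 24 → counterexample
(6, 0): LHS = 36, RHS = 36 → satisfies claim

That makes 3 counterexamples.

Answer: 3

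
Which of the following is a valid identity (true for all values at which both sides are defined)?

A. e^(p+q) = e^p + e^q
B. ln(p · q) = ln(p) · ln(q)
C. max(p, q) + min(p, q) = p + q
A: fails at (0, 1) — LHS = e ≈ 2.718, RHS = 1 + e ≈ 3.718.
B: fails at (2, 3) — LHS = ln(6) ≈ 1.792, RHS = ln(2)·ln(3) ≈ 0.7615.
C: holds — e.g. at (3, 5), both sides equal 8.

Answer: C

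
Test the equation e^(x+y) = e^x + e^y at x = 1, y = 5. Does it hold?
Fails

Substituting x = 1, y = 5:

LHS = e^(1+5) = e^6 ≈ 403.4
RHS = e^1 + e^5 = e + e^5 ≈ 151.1

LHS ≠ RHS, so the equation does not hold at this point.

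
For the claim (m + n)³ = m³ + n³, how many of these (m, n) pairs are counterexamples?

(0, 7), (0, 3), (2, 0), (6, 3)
1

Testing each pair:
(0, 7): LHS = 343, RHS = 343 → satisfies claim
(0, 3): LHS = 27, RHS = 27 → satisfies claim
(2, 0): LHS = 8, RHS = 8 → satisfies claim
(6, 3): LHS = 729, RHS = 243 → counterexample

That makes 1 counterexample.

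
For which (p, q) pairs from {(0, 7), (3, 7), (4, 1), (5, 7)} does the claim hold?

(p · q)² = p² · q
(0, 7), (4, 1)

Testing each pair:
(0, 7): LHS = 0, RHS = 0 → holds
(3, 7): LHS = 441, RHS = 63 → fails
(4, 1): LHS = 16, RHS = 16 → holds
(5, 7): LHS = 1225, RHS = 175 → fails

2 of 4 pairs satisfy the claim.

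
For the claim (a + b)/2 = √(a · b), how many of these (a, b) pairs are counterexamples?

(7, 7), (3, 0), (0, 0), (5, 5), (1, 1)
1

Testing each pair:
(7, 7): LHS = 7, RHS = 7 → satisfies claim
(3, 0): LHS = 3/2, RHS = 0 → counterexample
(0, 0): LHS = 0, RHS = 0 → satisfies claim
(5, 5): LHS = 5, RHS = 5 → satisfies claim
(1, 1): LHS = 1, RHS = 1 → satisfies claim

That makes 1 counterexample.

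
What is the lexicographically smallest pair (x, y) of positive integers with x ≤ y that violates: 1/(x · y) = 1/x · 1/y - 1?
(x, y) = (1, 1)

Substituting (1, 1) into the claim:
LHS = 1/(1 · 1) = 1
RHS = 1/1 · 1/1 - 1 = 0

Since LHS ≠ RHS, this pair disproves the claim, and no lexicographically smaller pair (x ≤ y, positive integers) does.

For instance (2, 5) is also a counterexample (LHS = 1/10, RHS = -9/10), but it's lexicographically larger.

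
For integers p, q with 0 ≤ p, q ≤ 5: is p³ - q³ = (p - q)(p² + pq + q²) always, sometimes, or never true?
The identity holds for every pair in the range. For instance at (p, q) = (0, 3): both sides equal -27.

Answer: Always true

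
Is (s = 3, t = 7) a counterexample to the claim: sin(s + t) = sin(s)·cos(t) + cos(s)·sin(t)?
No

Substituting s = 3, t = 7:
LHS = sin(3 + 7) = sin(10) ≈ -0.544
RHS = sin(3)·cos(7) + cos(3)·sin(7) = sin(7)·cos(3) + sin(3)·cos(7) ≈ -0.544

The sides agree, so this pair does not disprove the claim.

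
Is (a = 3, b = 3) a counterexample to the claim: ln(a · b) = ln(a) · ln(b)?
Yes

Substituting a = 3, b = 3:
LHS = ln(3 · 3) = ln(9) ≈ 2.197
RHS = ln(3) · ln(3) = ln(3)² ≈ 1.207

Since LHS ≠ RHS, this pair disproves the claim.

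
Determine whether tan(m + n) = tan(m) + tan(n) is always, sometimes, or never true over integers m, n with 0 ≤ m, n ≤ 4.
Sometimes true

It holds at (m, n) = (0, 0) (both sides equal 0), but fails at (m, n) = (2, 2) (LHS = tan(4) ≈ 1.158, RHS = 2·tan(2) ≈ -4.37).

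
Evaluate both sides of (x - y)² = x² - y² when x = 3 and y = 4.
LHS = (3 - 4)² = 1
RHS = 3² - 4² = -7

LHS ≠ RHS, so the equation does not hold here.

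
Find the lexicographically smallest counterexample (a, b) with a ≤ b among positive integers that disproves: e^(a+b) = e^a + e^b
(a, b) = (1, 1)

Substituting (1, 1) into the claim:
LHS = e^(1+1) = e^2 ≈ 7.389
RHS = e^1 + e^1 = 2·e ≈ 5.437

Since LHS ≠ RHS, this pair disproves the claim, and no lexicographically smaller pair (a ≤ b, positive integers) does.

For instance (2, 6) is also a counterexample (LHS = e^8 ≈ 2981, RHS = e^2 + e^6 ≈ 410.8), but it's lexicographically larger.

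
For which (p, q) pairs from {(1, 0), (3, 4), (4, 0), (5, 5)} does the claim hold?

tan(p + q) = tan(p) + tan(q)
Testing each pair:
(1, 0): LHS = tan(1) ≈ 1.557, RHS = tan(1) ≈ 1.557 → holds
(3, 4): LHS = tan(7) ≈ 0.8714, RHS = tan(3) + tan(4) ≈ 1.015 → fails
(4, 0): LHS = tan(4) ≈ 1.158, RHS = tan(4) ≈ 1.158 → holds
(5, 5): LHS = tan(10) ≈ 0.6484, RHS = 2·tan(5) ≈ -6.761 → fails

2 of 4 pairs satisfy the claim.

Answer: (1, 0), (4, 0)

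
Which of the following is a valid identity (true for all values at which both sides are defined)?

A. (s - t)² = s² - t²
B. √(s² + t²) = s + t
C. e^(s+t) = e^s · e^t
A: fails at (3, 5) — LHS = 4, RHS = -16.
B: fails at (4, 4) — LHS = 4·√(2) ≈ 5.657, RHS = 8.
C: holds — e.g. at (4, 4), both sides equal e^8 ≈ 2981.

Answer: C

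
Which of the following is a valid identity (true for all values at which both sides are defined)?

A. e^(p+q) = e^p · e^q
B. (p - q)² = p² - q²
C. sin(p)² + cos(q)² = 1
A

A: holds — e.g. at (4, 6), both sides equal e^10 ≈ 22026.5.
B: fails at (4, 6) — LHS = 4, RHS = -20.
C: fails at (1, 3) — LHS = sin(1)² + cos(3)² ≈ 1.688, RHS = 1.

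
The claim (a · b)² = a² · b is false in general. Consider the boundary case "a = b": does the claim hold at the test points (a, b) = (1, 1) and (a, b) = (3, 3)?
At (1, 1): LHS = 1, RHS = 1 → equal
At (3, 3): LHS = 81 ≠ RHS = 27

Answer: Only at (1, 1)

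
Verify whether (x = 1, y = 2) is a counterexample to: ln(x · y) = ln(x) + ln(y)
Substituting x = 1, y = 2:
LHS = ln(1 · 2) = ln(2) ≈ 0.6931
RHS = ln(1) + ln(2) = ln(2) ≈ 0.6931

The sides agree, so this pair does not disprove the claim.

Answer: No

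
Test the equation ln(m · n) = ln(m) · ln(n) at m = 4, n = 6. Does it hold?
Substituting m = 4, n = 6:

LHS = ln(4 · 6) = ln(24) ≈ 3.178
RHS = ln(4) · ln(6) ≈ 2.484

LHS ≠ RHS, so the equation does not hold at this point.

Answer: Fails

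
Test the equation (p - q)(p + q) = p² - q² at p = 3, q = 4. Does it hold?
Substituting p = 3, q = 4:

LHS = (3 - 4)(3 + 4) = -7
RHS = 3² - 4² = -7

LHS = RHS, so the equation holds at this point.

Answer: Holds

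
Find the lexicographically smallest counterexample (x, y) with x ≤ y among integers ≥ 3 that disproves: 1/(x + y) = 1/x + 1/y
Substituting (3, 3) into the claim:
LHS = 1/(3 + 3) = 1/6
RHS = 1/3 + 1/3 = 2/3

Since LHS ≠ RHS, this pair disproves the claim, and no lexicographically smaller pair (x ≤ y, integers ≥ 3) does.

For instance (6, 6) is also a counterexample (LHS = 1/12, RHS = 1/3), but it's lexicographically larger.

Answer: (x, y) = (3, 3)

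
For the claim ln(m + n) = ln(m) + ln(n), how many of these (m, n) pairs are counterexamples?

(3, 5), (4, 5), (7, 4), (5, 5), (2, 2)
4

Testing each pair:
(3, 5): LHS = ln(8) ≈ 2.079, RHS = ln(3) + ln(5) ≈ 2.708 → counterexample
(4, 5): LHS = ln(9) ≈ 2.197, RHS = ln(4) + ln(5) ≈ 2.996 → counterexample
(7, 4): LHS = ln(11) ≈ 2.398, RHS = ln(4) + ln(7) ≈ 3.332 → counterexample
(5, 5): LHS = ln(10) ≈ 2.303, RHS = 2·ln(5) ≈ 3.219 → counterexample
(2, 2): LHS = ln(4) ≈ 1.386, RHS = 2·ln(2) ≈ 1.386 → satisfies claim

That makes 4 counterexamples.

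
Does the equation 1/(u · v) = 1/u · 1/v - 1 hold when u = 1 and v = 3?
Fails

Substituting u = 1, v = 3:

LHS = 1/(1 · 3) = 1/3
RHS = 1/1 · 1/3 - 1 = -2/3

LHS ≠ RHS, so the equation does not hold at this point.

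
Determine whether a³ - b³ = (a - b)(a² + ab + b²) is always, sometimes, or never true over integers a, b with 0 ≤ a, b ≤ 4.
The identity holds for every pair in the range. For instance at (a, b) = (0, 4): both sides equal -64.

Answer: Always true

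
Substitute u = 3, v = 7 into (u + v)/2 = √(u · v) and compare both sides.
LHS = (3 + 7)/2 = 5
RHS = √(3 · 7) = √(21) ≈ 4.583

LHS ≠ RHS (they differ by about 0.4174), so the equation does not hold here.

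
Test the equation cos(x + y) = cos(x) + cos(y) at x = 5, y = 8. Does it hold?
Fails

Substituting x = 5, y = 8:

LHS = cos(5 + 8) = cos(13) ≈ 0.9074
RHS = cos(5) + cos(8) ≈ 0.1382

LHS ≠ RHS, so the equation does not hold at this point.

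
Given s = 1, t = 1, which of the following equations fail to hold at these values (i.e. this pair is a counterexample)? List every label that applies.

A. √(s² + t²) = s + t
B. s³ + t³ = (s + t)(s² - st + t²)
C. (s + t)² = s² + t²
A, C

Evaluating each claim at the given values:
A. LHS = √(2) ≈ 1.414, RHS = 2 → fails here (LHS ≠ RHS)
B. LHS = 2, RHS = 2 → holds here (LHS = RHS)
C. LHS = 4, RHS = 2 → fails here (LHS ≠ RHS)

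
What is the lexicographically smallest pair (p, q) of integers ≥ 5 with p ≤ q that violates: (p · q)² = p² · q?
(p, q) = (5, 5)

Substituting (5, 5) into the claim:
LHS = (5 · 5)² = 625
RHS = 5² · 5 = 125

Since LHS ≠ RHS, this pair disproves the claim, and no lexicographically smaller pair (p ≤ q, integers ≥ 5) does.

For instance (5, 10) is also a counterexample (LHS = 2500, RHS = 250), but it's lexicographically larger.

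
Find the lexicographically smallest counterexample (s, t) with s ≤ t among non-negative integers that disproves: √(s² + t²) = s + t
Substituting (1, 1) into the claim:
LHS = √(1² + 1²) = √(2) ≈ 1.414
RHS = 1 + 1 = 2

Since LHS ≠ RHS, this pair disproves the claim, and no lexicographically smaller pair (s ≤ t, non-negative integers) does.

For instance (3, 5) is also a counterexample (LHS = √(34) ≈ 5.831, RHS = 8), but it's lexicographically larger.

Answer: (s, t) = (1, 1)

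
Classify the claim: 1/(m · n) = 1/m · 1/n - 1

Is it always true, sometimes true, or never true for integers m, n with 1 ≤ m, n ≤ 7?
The claim fails for every pair in the range. For instance at (m, n) = (2, 5): LHS = 1/10, RHS = -9/10.

Answer: Never true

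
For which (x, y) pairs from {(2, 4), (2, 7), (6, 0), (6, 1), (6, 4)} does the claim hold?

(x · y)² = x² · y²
Testing each pair:
(2, 4): LHS = 64, RHS = 64 → holds
(2, 7): LHS = 196, RHS = 196 → holds
(6, 0): LHS = 0, RHS = 0 → holds
(6, 1): LHS = 36, RHS = 36 → holds
(6, 4): LHS = 576, RHS = 576 → holds

Every pair satisfies the claim.

Answer: All pairs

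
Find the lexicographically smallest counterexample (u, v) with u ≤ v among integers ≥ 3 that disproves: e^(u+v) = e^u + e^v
(u, v) = (3, 3)

Substituting (3, 3) into the claim:
LHS = e^(3+3) = e^6 ≈ 403.4
RHS = e^3 + e^3 = 2·e^3 ≈ 40.17

Since LHS ≠ RHS, this pair disproves the claim, and no lexicographically smaller pair (u ≤ v, integers ≥ 3) does.

For instance (7, 8) is also a counterexample (LHS = e^15 ≈ 3269017.4, RHS = e^7 + e^8 ≈ 4078), but it's lexicographically larger.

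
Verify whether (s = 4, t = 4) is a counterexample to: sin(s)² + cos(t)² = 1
Substituting s = 4, t = 4:
LHS = sin(4)² + cos(4)² = 1
RHS = 1

The sides agree, so this pair does not disprove the claim.

Answer: No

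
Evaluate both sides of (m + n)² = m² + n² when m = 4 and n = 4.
LHS = (4 + 4)² = 64
RHS = 4² + 4² = 32

LHS ≠ RHS, so the equation does not hold here.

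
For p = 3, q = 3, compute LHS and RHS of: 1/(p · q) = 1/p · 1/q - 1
LHS = 1/(3 · 3) = 1/9
RHS = 1/3 · 1/3 - 1 = -8/9

LHS ≠ RHS, so the equation does not hold here.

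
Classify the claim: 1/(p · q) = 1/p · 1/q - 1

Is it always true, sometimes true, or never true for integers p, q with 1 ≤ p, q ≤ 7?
The claim fails for every pair in the range. For instance at (p, q) = (6, 6): LHS = 1/36, RHS = -35/36.

Answer: Never true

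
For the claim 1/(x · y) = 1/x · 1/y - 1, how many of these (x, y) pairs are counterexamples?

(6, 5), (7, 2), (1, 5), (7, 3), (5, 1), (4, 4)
Testing each pair:
(6, 5): LHS = 1/30, RHS = -29/30 → counterexample
(7, 2): LHS = 1/14, RHS = -13/14 → counterexample
(1, 5): LHS = 1/5, RHS = -4/5 → counterexample
(7, 3): LHS = 1/21, RHS = -20/21 → counterexample
(5, 1): LHS = 1/5, RHS = -4/5 → counterexample
(4, 4): LHS = 1/16, RHS = -15/16 → counterexample

That makes 6 counterexamples.

Answer: 6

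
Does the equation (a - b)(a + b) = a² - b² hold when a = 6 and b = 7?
Holds

Substituting a = 6, b = 7:

LHS = (6 - 7)(6 + 7) = -13
RHS = 6² - 7² = -13

LHS = RHS, so the equation holds at this point.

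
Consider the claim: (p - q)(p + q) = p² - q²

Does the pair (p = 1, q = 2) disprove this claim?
No

Substituting p = 1, q = 2:
LHS = (1 - 2)(1 + 2) = -3
RHS = 1² - 2² = -3

The sides agree, so this pair does not disprove the claim.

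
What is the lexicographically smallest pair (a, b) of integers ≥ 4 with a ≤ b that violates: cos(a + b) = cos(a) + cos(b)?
Substituting (4, 4) into the claim:
LHS = cos(4 + 4) = cos(8) ≈ -0.1455
RHS = cos(4) + cos(4) = 2·cos(4) ≈ -1.307

Since LHS ≠ RHS, this pair disproves the claim, and no lexicographically smaller pair (a ≤ b, integers ≥ 4) does.

For instance (9, 9) is also a counterexample (LHS = cos(18) ≈ 0.6603, RHS = 2·cos(9) ≈ -1.822), but it's lexicographically larger.

Answer: (a, b) = (4, 4)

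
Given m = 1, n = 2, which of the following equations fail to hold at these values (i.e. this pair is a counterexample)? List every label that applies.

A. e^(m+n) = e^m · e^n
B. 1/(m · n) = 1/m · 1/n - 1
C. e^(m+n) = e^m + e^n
Evaluating each claim at the given values:
A. LHS = e^3 ≈ 20.09, RHS = e^3 ≈ 20.09 → holds here (LHS = RHS)
B. LHS = 1/2, RHS = -1/2 → fails here (LHS ≠ RHS)
C. LHS = e^3 ≈ 20.09, RHS = e + e^2 ≈ 10.11 → fails here (LHS ≠ RHS)

Answer: B, C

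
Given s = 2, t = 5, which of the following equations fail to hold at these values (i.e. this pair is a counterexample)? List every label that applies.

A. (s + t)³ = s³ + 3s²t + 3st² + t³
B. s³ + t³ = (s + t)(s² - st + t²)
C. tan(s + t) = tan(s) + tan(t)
Evaluating each claim at the given values:
A. LHS = 343, RHS = 343 → holds here (LHS = RHS)
B. LHS = 133, RHS = 133 → holds here (LHS = RHS)
C. LHS = tan(7) ≈ 0.8714, RHS = tan(5) + tan(2) ≈ -5.566 → fails here (LHS ≠ RHS)

Answer: C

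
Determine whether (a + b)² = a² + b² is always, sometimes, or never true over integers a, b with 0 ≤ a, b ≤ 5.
Sometimes true

It holds at (a, b) = (0, 0) (both sides equal 0), but fails at (a, b) = (5, 5) (LHS = 100, RHS = 50).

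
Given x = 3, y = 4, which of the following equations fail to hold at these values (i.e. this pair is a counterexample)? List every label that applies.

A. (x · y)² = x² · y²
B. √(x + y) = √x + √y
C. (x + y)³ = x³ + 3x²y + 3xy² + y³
B

Evaluating each claim at the given values:
A. LHS = 144, RHS = 144 → holds here (LHS = RHS)
B. LHS = √(7) ≈ 2.646, RHS = √(3) + 2 ≈ 3.732 → fails here (LHS ≠ RHS)
C. LHS = 343, RHS = 343 → holds here (LHS = RHS)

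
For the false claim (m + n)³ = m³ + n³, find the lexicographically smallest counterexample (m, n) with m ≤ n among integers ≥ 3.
Substituting (3, 3) into the claim:
LHS = (3 + 3)³ = 216
RHS = 3³ + 3³ = 54

Since LHS ≠ RHS, this pair disproves the claim, and no lexicographically smaller pair (m ≤ n, integers ≥ 3) does.

For instance (4, 4) is also a counterexample (LHS = 512, RHS = 128), but it's lexicographically larger.

Answer: (m, n) = (3, 3)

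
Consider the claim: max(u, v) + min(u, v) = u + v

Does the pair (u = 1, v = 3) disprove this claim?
No

Substituting u = 1, v = 3:
LHS = max(1, 3) + min(1, 3) = 4
RHS = 1 + 3 = 4

The sides agree, so this pair does not disprove the claim.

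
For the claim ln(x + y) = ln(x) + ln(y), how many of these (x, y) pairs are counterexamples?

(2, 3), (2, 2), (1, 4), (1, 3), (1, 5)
4

Testing each pair:
(2, 3): LHS = ln(5) ≈ 1.609, RHS = ln(2) + ln(3) ≈ 1.792 → counterexample
(2, 2): LHS = ln(4) ≈ 1.386, RHS = 2·ln(2) ≈ 1.386 → satisfies claim
(1, 4): LHS = ln(5) ≈ 1.609, RHS = ln(4) ≈ 1.386 → counterexample
(1, 3): LHS = ln(4) ≈ 1.386, RHS = ln(3) ≈ 1.099 → counterexample
(1, 5): LHS = ln(6) ≈ 1.792, RHS = ln(5) ≈ 1.609 → counterexample

That makes 4 counterexamples.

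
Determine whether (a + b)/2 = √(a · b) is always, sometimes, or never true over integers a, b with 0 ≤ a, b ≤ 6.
Sometimes true

It holds at (a, b) = (0, 0) (both sides equal 0), but fails at (a, b) = (4, 6) (LHS = 5, RHS = 2·√(6) ≈ 4.899).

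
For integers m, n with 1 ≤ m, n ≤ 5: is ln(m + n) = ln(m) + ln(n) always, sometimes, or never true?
It holds at (m, n) = (2, 2) (both sides equal ln(4) ≈ 1.386), but fails at (m, n) = (5, 3) (LHS = ln(8) ≈ 2.079, RHS = ln(3) + ln(5) ≈ 2.708).

Answer: Sometimes true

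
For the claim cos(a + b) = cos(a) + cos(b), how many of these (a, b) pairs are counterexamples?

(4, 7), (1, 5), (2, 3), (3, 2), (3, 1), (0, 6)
Testing each pair:
(4, 7): LHS = cos(11) ≈ 0.004426, RHS = cos(4) + cos(7) ≈ 0.1003 → counterexample
(1, 5): LHS = cos(6) ≈ 0.9602, RHS = cos(5) + cos(1) ≈ 0.824 → counterexample
(2, 3): LHS = cos(5) ≈ 0.2837, RHS = cos(3) + cos(2) ≈ -1.406 → counterexample
(3, 2): LHS = cos(5) ≈ 0.2837, RHS = cos(3) + cos(2) ≈ -1.406 → counterexample
(3, 1): LHS = cos(4) ≈ -0.6536, RHS = cos(3) + cos(1) ≈ -0.4497 → counterexample
(0, 6): LHS = cos(6) ≈ 0.9602, RHS = cos(6) + 1 ≈ 1.96 → counterexample

That makes 6 counterexamples.

Answer: 6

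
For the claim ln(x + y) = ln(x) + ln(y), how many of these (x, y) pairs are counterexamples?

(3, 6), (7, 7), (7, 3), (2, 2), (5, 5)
4

Testing each pair:
(3, 6): LHS = ln(9) ≈ 2.197, RHS = ln(3) + ln(6) ≈ 2.89 → counterexample
(7, 7): LHS = ln(14) ≈ 2.639, RHS = 2·ln(7) ≈ 3.892 → counterexample
(7, 3): LHS = ln(10) ≈ 2.303, RHS = ln(3) + ln(7) ≈ 3.045 → counterexample
(2, 2): LHS = ln(4) ≈ 1.386, RHS = 2·ln(2) ≈ 1.386 → satisfies claim
(5, 5): LHS = ln(10) ≈ 2.303, RHS = 2·ln(5) ≈ 3.219 → counterexample

That makes 4 counterexamples.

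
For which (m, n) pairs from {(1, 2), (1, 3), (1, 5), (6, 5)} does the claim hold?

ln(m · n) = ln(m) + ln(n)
All pairs

Testing each pair:
(1, 2): LHS = ln(2) ≈ 0.6931, RHS = ln(2) ≈ 0.6931 → holds
(1, 3): LHS = ln(3) ≈ 1.099, RHS = ln(3) ≈ 1.099 → holds
(1, 5): LHS = ln(5) ≈ 1.609, RHS = ln(5) ≈ 1.609 → holds
(6, 5): LHS = ln(30) ≈ 3.401, RHS = ln(5) + ln(6) ≈ 3.401 → holds

Every pair satisfies the claim.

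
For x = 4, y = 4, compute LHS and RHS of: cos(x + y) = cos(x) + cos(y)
LHS = cos(4 + 4) = cos(8) ≈ -0.1455
RHS = cos(4) + cos(4) = 2·cos(4) ≈ -1.307

LHS ≠ RHS (they differ by about 1.162), so the equation does not hold here.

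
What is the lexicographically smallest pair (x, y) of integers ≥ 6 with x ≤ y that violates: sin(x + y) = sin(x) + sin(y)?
Substituting (6, 6) into the claim:
LHS = sin(6 + 6) = sin(12) ≈ -0.5366
RHS = sin(6) + sin(6) = 2·sin(6) ≈ -0.5588

Since LHS ≠ RHS, this pair disproves the claim, and no lexicographically smaller pair (x ≤ y, integers ≥ 6) does.

For instance (9, 9) is also a counterexample (LHS = sin(18) ≈ -0.751, RHS = 2·sin(9) ≈ 0.8242), but it's lexicographically larger.

Answer: (x, y) = (6, 6)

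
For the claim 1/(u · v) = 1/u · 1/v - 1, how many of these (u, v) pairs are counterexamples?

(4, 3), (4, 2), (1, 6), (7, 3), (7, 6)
5

Testing each pair:
(4, 3): LHS = 1/12, RHS = -11/12 → counterexample
(4, 2): LHS = 1/8, RHS = -7/8 → counterexample
(1, 6): LHS = 1/6, RHS = -5/6 → counterexample
(7, 3): LHS = 1/21, RHS = -20/21 → counterexample
(7, 6): LHS = 1/42, RHS = -41/42 → counterexample

That makes 5 counterexamples.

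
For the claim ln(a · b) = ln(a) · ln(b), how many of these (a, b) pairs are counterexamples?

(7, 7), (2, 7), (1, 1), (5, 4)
3

Testing each pair:
(7, 7): LHS = ln(49) ≈ 3.892, RHS = ln(7)² ≈ 3.787 → counterexample
(2, 7): LHS = ln(14) ≈ 2.639, RHS = ln(2)·ln(7) ≈ 1.349 → counterexample
(1, 1): LHS = 0, RHS = 0 → satisfies claim
(5, 4): LHS = ln(20) ≈ 2.996, RHS = ln(4)·ln(5) ≈ 2.231 → counterexample

That makes 3 counterexamples.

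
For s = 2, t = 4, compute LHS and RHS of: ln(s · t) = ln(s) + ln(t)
LHS = ln(2 · 4) = ln(8) ≈ 2.079
RHS = ln(2) + ln(4) ≈ 2.079

LHS = RHS: the two sides agree.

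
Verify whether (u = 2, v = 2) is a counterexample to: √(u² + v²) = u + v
Substituting u = 2, v = 2:
LHS = √(2² + 2²) = 2·√(2) ≈ 2.828
RHS = 2 + 2 = 4

Since LHS ≠ RHS, this pair disproves the claim.

Answer: Yes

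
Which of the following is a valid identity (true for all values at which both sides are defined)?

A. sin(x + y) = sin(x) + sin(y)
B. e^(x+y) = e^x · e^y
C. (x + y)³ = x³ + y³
A: fails at (1, 2) — LHS = sin(3) ≈ 0.1411, RHS = sin(1) + sin(2) ≈ 1.751.
B: holds — e.g. at (4, 6), both sides equal e^10 ≈ 22026.5.
C: fails at (2, 5) — LHS = 343, RHS = 133.

Answer: B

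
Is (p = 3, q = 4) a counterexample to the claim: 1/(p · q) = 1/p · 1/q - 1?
Substituting p = 3, q = 4:
LHS = 1/(3 · 4) = 1/12
RHS = 1/3 · 1/4 - 1 = -11/12

Since LHS ≠ RHS, this pair disproves the claim.

Answer: Yes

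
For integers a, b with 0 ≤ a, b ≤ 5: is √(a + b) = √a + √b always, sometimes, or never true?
It holds at (a, b) = (0, 1) (both sides equal 1), but fails at (a, b) = (4, 2) (LHS = √(6) ≈ 2.449, RHS = √(2) + 2 ≈ 3.414).

Answer: Sometimes true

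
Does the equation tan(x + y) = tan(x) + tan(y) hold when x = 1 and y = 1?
Substituting x = 1, y = 1:

LHS = tan(1 + 1) = tan(2) ≈ -2.185
RHS = tan(1) + tan(1) = 2·tan(1) ≈ 3.115

LHS ≠ RHS, so the equation does not hold at this point.

Answer: Fails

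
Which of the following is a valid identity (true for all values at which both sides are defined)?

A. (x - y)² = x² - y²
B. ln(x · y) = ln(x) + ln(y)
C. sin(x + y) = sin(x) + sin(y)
B

A: fails at (0, 1) — LHS = 1, RHS = -1.
B: holds — e.g. at (4, 6), both sides equal ln(24) ≈ 3.178.
C: fails at (5, 5) — LHS = sin(10) ≈ -0.544, RHS = 2·sin(5) ≈ -1.918.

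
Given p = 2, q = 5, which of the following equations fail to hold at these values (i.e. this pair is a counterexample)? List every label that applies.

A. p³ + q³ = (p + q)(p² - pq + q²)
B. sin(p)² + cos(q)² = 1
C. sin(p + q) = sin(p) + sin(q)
Evaluating each claim at the given values:
A. LHS = 133, RHS = 133 → holds here (LHS = RHS)
B. LHS = cos(5)² + sin(2)² ≈ 0.9073, RHS = 1 → fails here (LHS ≠ RHS)
C. LHS = sin(7) ≈ 0.657, RHS = sin(5) + sin(2) ≈ -0.04963 → fails here (LHS ≠ RHS)

Answer: B, C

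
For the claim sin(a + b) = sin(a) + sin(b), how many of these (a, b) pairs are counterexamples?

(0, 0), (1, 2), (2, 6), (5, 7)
3

Testing each pair:
(0, 0): LHS = 0, RHS = 0 → satisfies claim
(1, 2): LHS = sin(3) ≈ 0.1411, RHS = sin(1) + sin(2) ≈ 1.751 → counterexample
(2, 6): LHS = sin(8) ≈ 0.9894, RHS = sin(6) + sin(2) ≈ 0.6299 → counterexample
(5, 7): LHS = sin(12) ≈ -0.5366, RHS = sin(5) + sin(7) ≈ -0.3019 → counterexample

That makes 3 counterexamples.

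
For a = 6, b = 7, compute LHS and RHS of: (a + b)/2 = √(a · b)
LHS = (6 + 7)/2 = 13/2
RHS = √(6 · 7) = √(42) ≈ 6.481

LHS ≠ RHS (they differ by about 0.01926), so the equation does not hold here.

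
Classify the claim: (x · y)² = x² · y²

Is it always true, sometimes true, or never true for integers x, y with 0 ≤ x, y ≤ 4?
The identity holds for every pair in the range. For instance at (x, y) = (4, 3): both sides equal 144.

Answer: Always true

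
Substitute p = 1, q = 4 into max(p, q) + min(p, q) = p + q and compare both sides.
LHS = max(1, 4) + min(1, 4) = 5
RHS = 1 + 4 = 5

LHS = RHS: the two sides agree.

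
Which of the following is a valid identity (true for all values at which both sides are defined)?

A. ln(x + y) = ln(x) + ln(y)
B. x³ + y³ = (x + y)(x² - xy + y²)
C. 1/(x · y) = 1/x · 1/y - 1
B

A: fails at (4, 6) — LHS = ln(10) ≈ 2.303, RHS = ln(4) + ln(6) ≈ 3.178.
B: holds — e.g. at (3, 4), both sides equal 91.
C: fails at (1, 5) — LHS = 1/5, RHS = -4/5.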